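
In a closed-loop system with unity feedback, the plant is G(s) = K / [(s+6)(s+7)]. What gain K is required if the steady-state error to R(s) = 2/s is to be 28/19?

The open loop has no poles at the origin → type 0 system.
K_p = lim_{s→0} G(s) = K / (6·7) = (1/42)·K.
e_ss = 2/(1 + K_p) = 28/19 ⇒ 1 + (1/42)·K = 19/14 ⇒ K = 15.

15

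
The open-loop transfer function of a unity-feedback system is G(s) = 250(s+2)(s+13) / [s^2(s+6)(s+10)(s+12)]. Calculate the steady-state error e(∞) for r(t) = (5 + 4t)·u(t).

Two free integrators in G(s): this is a type 2 system. Taking each input component in turn:
  • 5: tracked with zero error.
  • 4t: tracked with zero error.
Total e_ss = 0.

0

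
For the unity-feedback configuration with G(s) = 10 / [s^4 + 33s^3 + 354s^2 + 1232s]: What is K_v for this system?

Lowest-order denominator term is 1232s, so the open loop has 1 pole at the origin → type 1 system.
K_v = lim_{s→0} s·G(s) = 10 / 1232 = 5/616.

5/616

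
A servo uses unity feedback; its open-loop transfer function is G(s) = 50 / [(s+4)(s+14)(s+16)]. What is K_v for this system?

System type = 0 (no poles at s=0).
K_v = lim_{s→0} s·G(s) = 0 (the extra factor of s kills the finite limit).

0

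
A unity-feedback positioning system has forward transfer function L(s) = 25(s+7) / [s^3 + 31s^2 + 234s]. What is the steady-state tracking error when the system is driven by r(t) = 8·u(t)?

Factoring s from the denominator leaves a polynomial with constant term 234, so the system is type 1.
K_p = ∞ for a type-1 system; e_ss to a step is zero.

0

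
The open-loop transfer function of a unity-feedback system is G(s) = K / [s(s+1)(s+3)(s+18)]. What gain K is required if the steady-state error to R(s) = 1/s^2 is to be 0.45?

120

System type = 1 (one pole at s=0).
K_v = lim_{s→0} s·G(s) = K / (1·3·18) = (1/54)·K.
e_ss = 1/K_v = 0.45 ⇒ K_v = 20/9 ⇒ K = (20/9)/(1/54) = 120.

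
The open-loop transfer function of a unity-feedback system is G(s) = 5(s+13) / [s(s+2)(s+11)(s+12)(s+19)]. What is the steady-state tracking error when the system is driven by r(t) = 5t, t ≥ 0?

System type = 1 (one pole at s=0).
K_v = lim_{s→0} s·G(s) = 5·13 / (2·11·12·19) = 65/5016.
e_ss = 5/K_v = 5/(65/5016) = 5016/13.

5016/13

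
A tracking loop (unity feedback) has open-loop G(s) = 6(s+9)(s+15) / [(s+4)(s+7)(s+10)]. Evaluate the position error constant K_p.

G(s) has no factors of s in the denominator, so the system is type 0.
K_p = lim_{s→0} G(s) = 6·9·15 / (4·7·10) = 81/28.

81/28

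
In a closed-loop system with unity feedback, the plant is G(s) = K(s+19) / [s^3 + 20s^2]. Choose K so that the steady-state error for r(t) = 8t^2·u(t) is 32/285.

150

The denominator has no term below 20s^2 — 2 poles at s=0, type 2.
K_a = lim_{s→0} s^2·G(s) = K·19 / 20 = 0.95·K.
e_ss = 16/K_a = 32/285 ⇒ K_a = 142.5 ⇒ K = 142.5/0.95 = 150.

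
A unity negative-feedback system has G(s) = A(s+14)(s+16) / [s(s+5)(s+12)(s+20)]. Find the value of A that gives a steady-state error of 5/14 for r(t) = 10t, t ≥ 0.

150

System type = 1 (one pole at s=0).
K_v = lim_{s→0} s·G(s) = A·14·16 / (5·12·20) = (14/75)·A.
e_ss = 10/K_v = 5/14 ⇒ K_v = 28 ⇒ A = 28/(14/75) = 150.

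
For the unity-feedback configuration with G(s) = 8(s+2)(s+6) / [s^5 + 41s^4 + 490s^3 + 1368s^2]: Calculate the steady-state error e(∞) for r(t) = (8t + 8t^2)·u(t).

The denominator has no term below 1368s^2 — 2 poles at s=0, type 2. Taking each input component in turn:
  • 8t: tracked with zero error.
  • 8t^2: e_ss = 16/K_a with K_a=4/57 → 228.
Total e_ss = 228.

228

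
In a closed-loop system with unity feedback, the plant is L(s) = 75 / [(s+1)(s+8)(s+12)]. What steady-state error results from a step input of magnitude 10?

320/57

System type = 0 (no poles at s=0).
K_p = lim_{s→0} L(s) = 75 / (1·8·12) = 25/32.
e_ss = 10/(1 + K_p) = 10/(57/32) = 320/57.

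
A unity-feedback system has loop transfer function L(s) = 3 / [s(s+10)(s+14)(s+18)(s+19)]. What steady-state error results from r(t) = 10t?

159600

System type = 1 (one pole at s=0).
K_v = lim_{s→0} s·L(s) = 3 / (10·14·18·19) = 1/15960.
e_ss = 10/K_v = 10/(1/15960) = 159600.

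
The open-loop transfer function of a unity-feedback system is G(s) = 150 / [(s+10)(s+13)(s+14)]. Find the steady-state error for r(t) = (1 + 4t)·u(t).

G(s) has no factors of s in the denominator, so the system is type 0. By superposition:
  • 1: e_ss = 1/(1+K_p) with K_p=15/182 → 182/197.
  • 4t: a type-0 system cannot track it, e_ss → ∞.
The unbounded component dominates.

infinity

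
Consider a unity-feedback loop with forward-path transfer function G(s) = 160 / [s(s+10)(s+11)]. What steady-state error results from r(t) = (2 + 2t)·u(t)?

G(s) has one factor of s in the denominator, so the system is type 1. Taking each input component in turn:
  • 2: tracked with zero error.
  • 2t: e_ss = 2/K_v with K_v=16/11 → 1.375.
Total e_ss = 1.375.

1.375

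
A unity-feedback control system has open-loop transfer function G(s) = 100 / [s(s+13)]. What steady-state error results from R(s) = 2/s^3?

infinity

One free integrator in G(s): this is a type 1 system.
For a type-1 system K_a = 0, so e_ss to a parabolic input is unbounded.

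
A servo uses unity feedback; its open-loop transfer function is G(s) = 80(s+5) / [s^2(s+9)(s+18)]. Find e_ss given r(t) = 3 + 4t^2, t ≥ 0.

3.24

Two free integrators in G(s): this is a type 2 system. By superposition:
  • 3: tracked with zero error.
  • 4t^2: e_ss = 8/K_a with K_a=200/81 → 3.24.
Total e_ss = 3.24.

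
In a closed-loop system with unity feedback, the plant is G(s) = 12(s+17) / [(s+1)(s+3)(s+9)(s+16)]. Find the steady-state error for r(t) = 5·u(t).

180/53

The open loop has no poles at the origin → type 0 system.
K_p = lim_{s→0} G(s) = 12·17 / (1·3·9·16) = 17/36.
e_ss = 5/(1 + K_p) = 5/(53/36) = 180/53.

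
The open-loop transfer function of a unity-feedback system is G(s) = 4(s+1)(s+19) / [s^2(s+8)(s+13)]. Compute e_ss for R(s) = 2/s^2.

0

G(s) has two factors of s in the denominator, so the system is type 2.
A type-2 system has K_v = ∞, so it tracks a ramp input with zero steady-state error.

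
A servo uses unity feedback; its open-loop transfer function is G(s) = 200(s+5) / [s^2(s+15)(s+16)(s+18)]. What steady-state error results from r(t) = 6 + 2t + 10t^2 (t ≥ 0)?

86.4

System type = 2 (two poles at s=0). Taking each input component in turn:
  • 6: tracked with zero error.
  • 2t: tracked with zero error.
  • 10t^2: e_ss = 20/K_a with K_a=25/108 → 86.4.
Total e_ss = 86.4.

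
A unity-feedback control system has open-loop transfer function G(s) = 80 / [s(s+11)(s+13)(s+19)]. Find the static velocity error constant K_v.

One free integrator in G(s): this is a type 1 system.
K_v = lim_{s→0} s·G(s) = 80 / (11·13·19) = 80/2717.

80/2717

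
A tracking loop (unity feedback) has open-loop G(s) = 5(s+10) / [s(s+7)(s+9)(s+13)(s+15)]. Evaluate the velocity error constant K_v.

One free integrator in G(s): this is a type 1 system.
K_v = lim_{s→0} s·G(s) = 5·10 / (7·9·13·15) = 10/2457.

10/2457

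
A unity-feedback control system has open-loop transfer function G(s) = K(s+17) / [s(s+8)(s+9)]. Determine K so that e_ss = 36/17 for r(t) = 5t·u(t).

10

One free integrator in G(s): this is a type 1 system.
K_v = lim_{s→0} s·G(s) = K·17 / (8·9) = (17/72)·K.
e_ss = 5/K_v = 36/17 ⇒ K_v = 85/36 ⇒ K = (85/36)/(17/72) = 10.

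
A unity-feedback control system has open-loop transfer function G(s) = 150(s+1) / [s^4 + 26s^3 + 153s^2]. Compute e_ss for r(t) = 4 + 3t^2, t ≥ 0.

6.12

Lowest-order denominator term is 153s^2, so the open loop has 2 poles at the origin → type 2 system. Treating each term separately:
  • 4: tracked with zero error.
  • 3t^2: e_ss = 6/K_a with K_a=50/51 → 6.12.
Total e_ss = 6.12.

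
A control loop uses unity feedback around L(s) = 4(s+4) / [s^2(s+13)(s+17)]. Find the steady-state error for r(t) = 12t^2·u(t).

331.5

System type = 2 (two poles at s=0).
K_a = lim_{s→0} s^2·L(s) = 4·4 / (13·17) = 16/221.
r(t) = 12t^2 gives R(s) = 24/s^3.
e_ss = 24/K_a = 24/(16/221) = 331.5.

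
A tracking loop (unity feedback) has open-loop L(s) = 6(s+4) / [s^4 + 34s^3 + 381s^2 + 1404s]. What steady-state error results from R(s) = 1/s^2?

58.5

Factoring s from the denominator leaves a polynomial with constant term 1404, so the system is type 1.
K_v = lim_{s→0} s·L(s) = 6·4 / 1404 = 2/117.
e_ss = 1/K_v = 1/(2/117) = 58.5.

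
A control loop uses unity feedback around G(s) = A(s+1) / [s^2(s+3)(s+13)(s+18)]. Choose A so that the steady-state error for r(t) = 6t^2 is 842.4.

System type = 2 (two poles at s=0).
K_a = lim_{s→0} s^2·G(s) = A·1 / (3·13·18) = (1/702)·A.
e_ss = 12/K_a = 842.4 ⇒ K_a = 5/351 ⇒ A = (5/351)/(1/702) = 10.

10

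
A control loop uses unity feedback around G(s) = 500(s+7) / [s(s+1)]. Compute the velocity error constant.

3500

One free integrator in G(s): this is a type 1 system.
K_v = lim_{s→0} s·G(s) = 500·7 / (1) = 3500.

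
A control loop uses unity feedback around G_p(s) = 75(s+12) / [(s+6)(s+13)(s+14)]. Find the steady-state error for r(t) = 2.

The open loop has no poles at the origin → type 0 system.
K_p = lim_{s→0} G_p(s) = 75·12 / (6·13·14) = 75/91.
e_ss = 2/(1 + K_p) = 2/(166/91) = 91/83.

91/83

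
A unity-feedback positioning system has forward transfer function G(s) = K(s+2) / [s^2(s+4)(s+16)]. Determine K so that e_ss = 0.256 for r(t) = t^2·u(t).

250

The open loop has two poles at the origin → type 2 system.
K_a = lim_{s→0} s^2·G(s) = K·2 / (4·16) = (1/32)·K.
e_ss = 2/K_a = 0.256 ⇒ K_a = 7.8125 ⇒ K = 7.8125/(1/32) = 250.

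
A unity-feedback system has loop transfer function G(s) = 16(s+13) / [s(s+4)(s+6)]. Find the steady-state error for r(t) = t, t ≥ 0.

One free integrator in G(s): this is a type 1 system.
K_v = lim_{s→0} s·G(s) = 16·13 / (4·6) = 26/3.
e_ss = 1/K_v = 1/(26/3) = 3/26.

3/26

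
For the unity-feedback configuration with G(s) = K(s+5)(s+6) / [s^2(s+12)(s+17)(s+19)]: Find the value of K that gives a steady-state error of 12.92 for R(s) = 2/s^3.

G(s) has two factors of s in the denominator, so the system is type 2.
K_a = lim_{s→0} s^2·G(s) = K·5·6 / (12·17·19) = (5/646)·K.
e_ss = 2/K_a = 12.92 ⇒ K_a = 50/323 ⇒ K = (50/323)/(5/646) = 20.

20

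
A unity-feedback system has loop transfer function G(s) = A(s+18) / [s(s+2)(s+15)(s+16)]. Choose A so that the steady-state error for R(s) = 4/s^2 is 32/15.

50

One free integrator in G(s): this is a type 1 system.
K_v = lim_{s→0} s·G(s) = A·18 / (2·15·16) = 0.0375·A.
e_ss = 4/K_v = 32/15 ⇒ K_v = 1.875 ⇒ A = 1.875/0.0375 = 50.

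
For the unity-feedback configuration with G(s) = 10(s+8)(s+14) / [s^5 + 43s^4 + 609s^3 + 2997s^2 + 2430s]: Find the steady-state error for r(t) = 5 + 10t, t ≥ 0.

1215/56

Lowest-order denominator term is 2430s, so the open loop has 1 pole at the origin → type 1 system. Treating each term separately:
  • 5: tracked with zero error.
  • 10t: e_ss = 10/K_v with K_v=112/243 → 1215/56.
Total e_ss = 1215/56.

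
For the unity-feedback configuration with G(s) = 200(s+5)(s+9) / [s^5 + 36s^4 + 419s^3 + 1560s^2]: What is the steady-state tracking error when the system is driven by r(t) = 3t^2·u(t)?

1.04

Lowest-order denominator term is 1560s^2, so the open loop has 2 poles at the origin → type 2 system.
K_a = lim_{s→0} s^2·G(s) = 200·5·9 / 1560 = 75/13.
r(t) = 3t^2 gives R(s) = 6/s^3.
e_ss = 6/K_a = 6/(75/13) = 1.04.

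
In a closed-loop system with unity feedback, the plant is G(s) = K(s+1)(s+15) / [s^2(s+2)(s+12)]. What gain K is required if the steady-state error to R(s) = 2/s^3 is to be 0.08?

40

G(s) has two factors of s in the denominator, so the system is type 2.
K_a = lim_{s→0} s^2·G(s) = K·1·15 / (2·12) = 0.625·K.
e_ss = 2/K_a = 0.08 ⇒ K_a = 25 ⇒ K = 25/0.625 = 40.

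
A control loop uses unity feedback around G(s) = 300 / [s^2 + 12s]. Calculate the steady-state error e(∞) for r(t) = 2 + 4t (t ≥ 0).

0.16

Lowest-order denominator term is 12s, so the open loop has 1 pole at the origin → type 1 system. Taking each input component in turn:
  • 2: tracked with zero error.
  • 4t: e_ss = 4/K_v with K_v=25 → 0.16.
Total e_ss = 0.16.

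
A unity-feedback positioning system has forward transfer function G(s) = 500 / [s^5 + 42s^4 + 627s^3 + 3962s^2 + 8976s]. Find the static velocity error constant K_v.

The denominator has no term below 8976s — 1 pole at s=0, type 1.
K_v = lim_{s→0} s·G(s) = 500 / 8976 = 125/2244.

125/2244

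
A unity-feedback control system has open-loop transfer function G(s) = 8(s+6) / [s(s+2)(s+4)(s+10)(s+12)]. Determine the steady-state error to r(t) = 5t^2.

One free integrator in G(s): this is a type 1 system.
K_a = lim_{s→0} s^2·G(s) = 0; the steady-state error to this parabolic input grows without bound.

infinity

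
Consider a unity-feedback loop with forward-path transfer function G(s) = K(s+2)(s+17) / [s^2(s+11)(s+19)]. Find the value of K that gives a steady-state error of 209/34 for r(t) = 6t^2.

Two free integrators in G(s): this is a type 2 system.
K_a = lim_{s→0} s^2·G(s) = K·2·17 / (11·19) = (34/209)·K.
e_ss = 12/K_a = 209/34 ⇒ K_a = 408/209 ⇒ K = (408/209)/(34/209) = 12.

12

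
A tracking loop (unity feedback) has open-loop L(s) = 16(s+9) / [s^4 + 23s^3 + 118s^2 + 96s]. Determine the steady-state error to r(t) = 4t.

8/3

Lowest-order denominator term is 96s, so the open loop has 1 pole at the origin → type 1 system.
K_v = lim_{s→0} s·L(s) = 16·9 / 96 = 1.5.
e_ss = 4/K_v = 4/1.5 = 8/3.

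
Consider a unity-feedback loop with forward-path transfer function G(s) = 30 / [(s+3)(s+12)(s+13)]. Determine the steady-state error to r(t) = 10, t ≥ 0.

System type = 0 (no poles at s=0).
K_p = lim_{s→0} G(s) = 30 / (3·12·13) = 5/78.
e_ss = 10/(1 + K_p) = 10/(83/78) = 780/83.

780/83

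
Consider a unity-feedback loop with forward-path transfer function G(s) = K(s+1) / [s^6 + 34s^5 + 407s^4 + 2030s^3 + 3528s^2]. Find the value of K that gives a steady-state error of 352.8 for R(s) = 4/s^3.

Factoring s^2 from the denominator leaves a polynomial with constant term 3528, so the system is type 2.
K_a = lim_{s→0} s^2·G(s) = K·1 / 3528 = (1/3528)·K.
e_ss = 4/K_a = 352.8 ⇒ K_a = 5/441 ⇒ K = (5/441)/(1/3528) = 40.

40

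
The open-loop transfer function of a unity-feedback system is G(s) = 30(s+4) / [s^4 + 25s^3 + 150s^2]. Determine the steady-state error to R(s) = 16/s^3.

The denominator has no term below 150s^2 — 2 poles at s=0, type 2.
K_a = lim_{s→0} s^2·G(s) = 30·4 / 150 = 0.8.
r(t) = 8t^2 gives R(s) = 16/s^3.
e_ss = 16/K_a = 16/0.8 = 20.

20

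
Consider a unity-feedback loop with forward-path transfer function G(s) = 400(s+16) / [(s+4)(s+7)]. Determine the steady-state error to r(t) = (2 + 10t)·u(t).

infinity

System type = 0 (no poles at s=0). Treating each term separately:
  • 2: e_ss = 2/(1+K_p) with K_p=1600/7 → 14/1607.
  • 10t: a type-0 system cannot track it, e_ss → ∞.
The unbounded component dominates.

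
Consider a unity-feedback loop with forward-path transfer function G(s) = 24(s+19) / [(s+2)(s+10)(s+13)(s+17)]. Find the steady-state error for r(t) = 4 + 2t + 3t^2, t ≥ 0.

infinity

The open loop has no poles at the origin → type 0 system. By superposition:
  • 4: e_ss = 4/(1+K_p) with K_p=114/1105 → 4420/1219.
  • 2t: a type-0 system cannot track it, e_ss → ∞.
  • 3t^2: a type-0 system cannot track it, e_ss → ∞.
The unbounded component dominates.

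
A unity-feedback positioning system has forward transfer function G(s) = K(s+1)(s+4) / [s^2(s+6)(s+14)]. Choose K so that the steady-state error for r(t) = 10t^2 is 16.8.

The open loop has two poles at the origin → type 2 system.
K_a = lim_{s→0} s^2·G(s) = K·1·4 / (6·14) = (1/21)·K.
e_ss = 20/K_a = 16.8 ⇒ K_a = 25/21 ⇒ K = (25/21)/(1/21) = 25.

25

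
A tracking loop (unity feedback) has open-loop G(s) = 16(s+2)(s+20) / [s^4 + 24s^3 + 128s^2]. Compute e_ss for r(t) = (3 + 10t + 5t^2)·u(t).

Factoring s^2 from the denominator leaves a polynomial with constant term 128, so the system is type 2. Taking each input component in turn:
  • 3: tracked with zero error.
  • 10t: tracked with zero error.
  • 5t^2: e_ss = 10/K_a with K_a=5 → 2.
Total e_ss = 2.

2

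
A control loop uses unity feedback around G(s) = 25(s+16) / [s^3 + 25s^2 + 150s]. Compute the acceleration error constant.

0

The denominator has no term below 150s — 1 pole at s=0, type 1.
K_a = lim_{s→0} s^2·G(s) = 0 (the extra factor of s kills the finite limit).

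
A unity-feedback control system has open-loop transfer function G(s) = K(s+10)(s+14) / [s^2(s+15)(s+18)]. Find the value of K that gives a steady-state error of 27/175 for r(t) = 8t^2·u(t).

System type = 2 (two poles at s=0).
K_a = lim_{s→0} s^2·G(s) = K·10·14 / (15·18) = (14/27)·K.
e_ss = 16/K_a = 27/175 ⇒ K_a = 2800/27 ⇒ K = (2800/27)/(14/27) = 200.

200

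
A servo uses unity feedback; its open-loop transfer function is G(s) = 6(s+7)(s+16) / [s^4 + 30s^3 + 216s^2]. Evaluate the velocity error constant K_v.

K_v = lim_{s→0} s·G(s); with 2 poles at the origin the limit diverges, so K_v = ∞.

infinity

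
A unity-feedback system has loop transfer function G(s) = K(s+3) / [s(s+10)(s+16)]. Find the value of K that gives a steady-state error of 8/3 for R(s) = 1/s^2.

G(s) has one factor of s in the denominator, so the system is type 1.
K_v = lim_{s→0} s·G(s) = K·3 / (10·16) = (3/160)·K.
e_ss = 1/K_v = 8/3 ⇒ K_v = 0.375 ⇒ K = 0.375/(3/160) = 20.

20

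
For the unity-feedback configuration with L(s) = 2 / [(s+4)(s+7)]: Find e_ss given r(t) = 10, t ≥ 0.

The open loop has no poles at the origin → type 0 system.
K_p = lim_{s→0} L(s) = 2 / (4·7) = 1/14.
e_ss = 10/(1 + K_p) = 10/(15/14) = 28/3.

28/3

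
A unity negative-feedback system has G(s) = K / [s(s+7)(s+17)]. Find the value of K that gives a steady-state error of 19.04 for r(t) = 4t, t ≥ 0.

25

One free integrator in G(s): this is a type 1 system.
K_v = lim_{s→0} s·G(s) = K / (7·17) = (1/119)·K.
e_ss = 4/K_v = 19.04 ⇒ K_v = 25/119 ⇒ K = (25/119)/(1/119) = 25.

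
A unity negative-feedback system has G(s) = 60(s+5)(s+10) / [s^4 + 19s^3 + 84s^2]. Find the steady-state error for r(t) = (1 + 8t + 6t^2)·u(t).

0.336

The denominator has no term below 84s^2 — 2 poles at s=0, type 2. Taking each input component in turn:
  • 1: tracked with zero error.
  • 8t: tracked with zero error.
  • 6t^2: e_ss = 12/K_a with K_a=250/7 → 0.336.
Total e_ss = 0.336.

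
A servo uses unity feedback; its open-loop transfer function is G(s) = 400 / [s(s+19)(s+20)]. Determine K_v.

The open loop has one pole at the origin → type 1 system.
K_v = lim_{s→0} s·G(s) = 400 / (19·20) = 20/19.

20/19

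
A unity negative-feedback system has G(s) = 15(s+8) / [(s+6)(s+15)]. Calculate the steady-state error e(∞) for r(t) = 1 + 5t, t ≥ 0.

infinity

System type = 0 (no poles at s=0). Taking each input component in turn:
  • 1: e_ss = 1/(1+K_p) with K_p=4/3 → 3/7.
  • 5t: a type-0 system cannot track it, e_ss → ∞.
The unbounded component dominates.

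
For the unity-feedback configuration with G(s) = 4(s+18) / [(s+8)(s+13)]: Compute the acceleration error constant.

G(s) has no factors of s in the denominator, so the system is type 0.
K_a = lim_{s→0} s^2·G(s) = 0 (the extra factor of s kills the finite limit).

0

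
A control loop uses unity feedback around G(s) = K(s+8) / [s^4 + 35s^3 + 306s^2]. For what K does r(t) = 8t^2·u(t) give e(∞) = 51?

Lowest-order denominator term is 306s^2, so the open loop has 2 poles at the origin → type 2 system.
K_a = lim_{s→0} s^2·G(s) = K·8 / 306 = (4/153)·K.
e_ss = 16/K_a = 51 ⇒ K_a = 16/51 ⇒ K = (16/51)/(4/153) = 12.

12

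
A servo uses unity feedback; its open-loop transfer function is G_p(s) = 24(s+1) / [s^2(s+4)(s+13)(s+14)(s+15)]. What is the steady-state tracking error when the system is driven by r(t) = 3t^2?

2730

System type = 2 (two poles at s=0).
K_a = lim_{s→0} s^2·G_p(s) = 24·1 / (4·13·14·15) = 1/455.
r(t) = 3t^2 gives R(s) = 6/s^3.
e_ss = 6/K_a = 6/(1/455) = 2730.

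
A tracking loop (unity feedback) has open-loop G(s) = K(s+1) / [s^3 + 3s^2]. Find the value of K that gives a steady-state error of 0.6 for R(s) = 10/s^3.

50

Factoring s^2 from the denominator leaves a polynomial with constant term 3, so the system is type 2.
K_a = lim_{s→0} s^2·G(s) = K·1 / 3 = (1/3)·K.
e_ss = 10/K_a = 0.6 ⇒ K_a = 50/3 ⇒ K = (50/3)/(1/3) = 50.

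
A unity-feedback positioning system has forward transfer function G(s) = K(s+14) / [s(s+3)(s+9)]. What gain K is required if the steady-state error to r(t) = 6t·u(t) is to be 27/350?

System type = 1 (one pole at s=0).
K_v = lim_{s→0} s·G(s) = K·14 / (3·9) = (14/27)·K.
e_ss = 6/K_v = 27/350 ⇒ K_v = 700/9 ⇒ K = (700/9)/(14/27) = 150.

150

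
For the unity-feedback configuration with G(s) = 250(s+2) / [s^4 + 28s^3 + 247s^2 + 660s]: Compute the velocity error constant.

25/33

Factoring s from the denominator leaves a polynomial with constant term 660, so the system is type 1.
K_v = lim_{s→0} s·G(s) = 250·2 / 660 = 25/33.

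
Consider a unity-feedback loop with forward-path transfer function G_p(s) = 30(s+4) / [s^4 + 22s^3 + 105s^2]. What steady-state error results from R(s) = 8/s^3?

Lowest-order denominator term is 105s^2, so the open loop has 2 poles at the origin → type 2 system.
K_a = lim_{s→0} s^2·G_p(s) = 30·4 / 105 = 8/7.
r(t) = 4t^2 gives R(s) = 8/s^3.
e_ss = 8/K_a = 8/(8/7) = 7.

7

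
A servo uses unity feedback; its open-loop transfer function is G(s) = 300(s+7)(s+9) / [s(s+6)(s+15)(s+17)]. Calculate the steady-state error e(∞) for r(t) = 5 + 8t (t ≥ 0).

One free integrator in G(s): this is a type 1 system. Treating each term separately:
  • 5: tracked with zero error.
  • 8t: e_ss = 8/K_v with K_v=210/17 → 68/105.
Total e_ss = 68/105.

68/105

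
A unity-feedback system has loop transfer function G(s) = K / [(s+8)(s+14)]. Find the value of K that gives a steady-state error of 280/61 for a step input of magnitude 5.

10

The open loop has no poles at the origin → type 0 system.
K_p = lim_{s→0} G(s) = K / (8·14) = (1/112)·K.
e_ss = 5/(1 + K_p) = 280/61 ⇒ 1 + (1/112)·K = 61/56 ⇒ K = 10.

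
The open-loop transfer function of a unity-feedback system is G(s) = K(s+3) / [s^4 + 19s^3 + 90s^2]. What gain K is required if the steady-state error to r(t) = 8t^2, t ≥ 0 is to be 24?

20

Lowest-order denominator term is 90s^2, so the open loop has 2 poles at the origin → type 2 system.
K_a = lim_{s→0} s^2·G(s) = K·3 / 90 = (1/30)·K.
e_ss = 16/K_a = 24 ⇒ K_a = 2/3 ⇒ K = (2/3)/(1/30) = 20.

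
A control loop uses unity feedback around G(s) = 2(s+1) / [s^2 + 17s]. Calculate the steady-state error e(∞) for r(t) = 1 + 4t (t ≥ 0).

The denominator has no term below 17s — 1 pole at s=0, type 1. Treating each term separately:
  • 1: tracked with zero error.
  • 4t: e_ss = 4/K_v with K_v=2/17 → 34.
Total e_ss = 34.

34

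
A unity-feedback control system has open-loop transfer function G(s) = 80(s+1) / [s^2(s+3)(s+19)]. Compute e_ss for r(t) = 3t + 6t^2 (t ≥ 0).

8.55

G(s) has two factors of s in the denominator, so the system is type 2. Treating each term separately:
  • 3t: tracked with zero error.
  • 6t^2: e_ss = 12/K_a with K_a=80/57 → 8.55.
Total e_ss = 8.55.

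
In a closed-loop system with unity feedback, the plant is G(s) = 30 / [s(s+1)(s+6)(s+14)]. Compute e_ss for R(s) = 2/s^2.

5.6

System type = 1 (one pole at s=0).
K_v = lim_{s→0} s·G(s) = 30 / (1·6·14) = 5/14.
e_ss = 2/K_v = 2/(5/14) = 5.6.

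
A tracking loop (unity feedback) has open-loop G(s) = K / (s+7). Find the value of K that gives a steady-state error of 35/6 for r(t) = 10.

G(s) has no factors of s in the denominator, so the system is type 0.
K_p = lim_{s→0} G(s) = K / (7) = (1/7)·K.
e_ss = 10/(1 + K_p) = 35/6 ⇒ 1 + (1/7)·K = 12/7 ⇒ K = 5.

5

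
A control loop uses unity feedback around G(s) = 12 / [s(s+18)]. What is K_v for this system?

2/3

The open loop has one pole at the origin → type 1 system.
K_v = lim_{s→0} s·G(s) = 12 / (18) = 2/3.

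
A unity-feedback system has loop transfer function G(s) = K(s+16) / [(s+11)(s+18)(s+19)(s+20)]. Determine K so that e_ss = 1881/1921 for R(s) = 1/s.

No free integrators in G(s): this is a type 0 system.
K_p = lim_{s→0} G(s) = K·16 / (11·18·19·20) = (2/9405)·K.
e_ss = 1/(1 + K_p) = 1881/1921 ⇒ 1 + (2/9405)·K = 1921/1881 ⇒ K = 100.

100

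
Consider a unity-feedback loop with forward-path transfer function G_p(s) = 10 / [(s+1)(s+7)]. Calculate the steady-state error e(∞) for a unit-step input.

7/17

The open loop has no poles at the origin → type 0 system.
K_p = lim_{s→0} G_p(s) = 10 / (1·7) = 10/7.
e_ss = 1/(1 + K_p) = 1/(17/7) = 7/17.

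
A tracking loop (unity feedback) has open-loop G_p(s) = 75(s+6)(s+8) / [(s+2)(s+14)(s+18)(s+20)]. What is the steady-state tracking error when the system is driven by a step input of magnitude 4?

System type = 0 (no poles at s=0).
K_p = lim_{s→0} G_p(s) = 75·6·8 / (2·14·18·20) = 5/14.
e_ss = 4/(1 + K_p) = 4/(19/14) = 56/19.

56/19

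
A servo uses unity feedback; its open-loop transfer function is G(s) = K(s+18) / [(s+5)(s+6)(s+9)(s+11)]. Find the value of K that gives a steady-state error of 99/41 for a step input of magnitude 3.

40

G(s) has no factors of s in the denominator, so the system is type 0.
K_p = lim_{s→0} G(s) = K·18 / (5·6·9·11) = (1/165)·K.
e_ss = 3/(1 + K_p) = 99/41 ⇒ 1 + (1/165)·K = 41/33 ⇒ K = 40.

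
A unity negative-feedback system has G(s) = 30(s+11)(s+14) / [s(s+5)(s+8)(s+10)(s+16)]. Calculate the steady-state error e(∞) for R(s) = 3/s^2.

320/77

One free integrator in G(s): this is a type 1 system.
K_v = lim_{s→0} s·G(s) = 30·11·14 / (5·8·10·16) = 231/320.
e_ss = 3/K_v = 3/(231/320) = 320/77.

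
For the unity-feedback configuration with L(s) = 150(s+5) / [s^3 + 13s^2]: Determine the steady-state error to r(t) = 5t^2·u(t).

13/75

The denominator has no term below 13s^2 — 2 poles at s=0, type 2.
K_a = lim_{s→0} s^2·L(s) = 150·5 / 13 = 750/13.
r(t) = 5t^2 gives R(s) = 10/s^3.
e_ss = 10/K_a = 10/(750/13) = 13/75.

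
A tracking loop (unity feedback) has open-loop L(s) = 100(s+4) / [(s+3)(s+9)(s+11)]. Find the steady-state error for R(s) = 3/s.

System type = 0 (no poles at s=0).
K_p = lim_{s→0} L(s) = 100·4 / (3·9·11) = 400/297.
e_ss = 3/(1 + K_p) = 3/(697/297) = 891/697.

891/697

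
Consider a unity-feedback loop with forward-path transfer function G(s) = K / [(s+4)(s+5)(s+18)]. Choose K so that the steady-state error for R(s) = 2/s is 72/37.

System type = 0 (no poles at s=0).
K_p = lim_{s→0} G(s) = K / (4·5·18) = (1/360)·K.
e_ss = 2/(1 + K_p) = 72/37 ⇒ 1 + (1/360)·K = 37/36 ⇒ K = 10.

10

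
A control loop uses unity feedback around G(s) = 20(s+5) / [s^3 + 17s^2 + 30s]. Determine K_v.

10/3

The denominator has no term below 30s — 1 pole at s=0, type 1.
K_v = lim_{s→0} s·G(s) = 20·5 / 30 = 10/3.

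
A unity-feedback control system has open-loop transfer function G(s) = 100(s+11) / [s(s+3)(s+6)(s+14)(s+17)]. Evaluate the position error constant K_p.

infinity

K_p = lim_{s→0} G(s); with 1 pole at the origin the limit diverges, so K_p = ∞.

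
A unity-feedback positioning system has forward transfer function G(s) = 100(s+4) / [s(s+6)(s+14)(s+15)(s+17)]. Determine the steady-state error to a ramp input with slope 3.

160.65

System type = 1 (one pole at s=0).
K_v = lim_{s→0} s·G(s) = 100·4 / (6·14·15·17) = 20/1071.
e_ss = 3/K_v = 3/(20/1071) = 160.65.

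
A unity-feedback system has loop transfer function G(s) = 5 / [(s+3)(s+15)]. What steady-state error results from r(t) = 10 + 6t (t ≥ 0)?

System type = 0 (no poles at s=0). Treating each term separately:
  • 10: e_ss = 10/(1+K_p) with K_p=1/9 → 9.
  • 6t: a type-0 system cannot track it, e_ss → ∞.
The unbounded component dominates.

infinity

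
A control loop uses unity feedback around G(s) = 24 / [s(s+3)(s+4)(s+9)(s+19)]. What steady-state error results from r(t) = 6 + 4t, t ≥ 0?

G(s) has one factor of s in the denominator, so the system is type 1. Taking each input component in turn:
  • 6: tracked with zero error.
  • 4t: e_ss = 4/K_v with K_v=2/171 → 342.
Total e_ss = 342.

342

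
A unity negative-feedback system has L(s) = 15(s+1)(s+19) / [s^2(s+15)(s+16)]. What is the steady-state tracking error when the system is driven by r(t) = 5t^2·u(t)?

160/19

The open loop has two poles at the origin → type 2 system.
K_a = lim_{s→0} s^2·L(s) = 15·1·19 / (15·16) = 1.1875.
r(t) = 5t^2 gives R(s) = 10/s^3.
e_ss = 10/K_a = 10/1.1875 = 160/19.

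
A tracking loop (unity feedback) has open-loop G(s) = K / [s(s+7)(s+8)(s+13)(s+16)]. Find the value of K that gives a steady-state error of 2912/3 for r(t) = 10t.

One free integrator in G(s): this is a type 1 system.
K_v = lim_{s→0} s·G(s) = K / (7·8·13·16) = (1/11648)·K.
e_ss = 10/K_v = 2912/3 ⇒ K_v = 15/1456 ⇒ K = (15/1456)/(1/11648) = 120.

120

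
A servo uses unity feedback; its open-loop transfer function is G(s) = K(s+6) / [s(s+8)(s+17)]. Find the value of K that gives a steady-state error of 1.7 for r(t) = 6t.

80

G(s) has one factor of s in the denominator, so the system is type 1.
K_v = lim_{s→0} s·G(s) = K·6 / (8·17) = (3/68)·K.
e_ss = 6/K_v = 1.7 ⇒ K_v = 60/17 ⇒ K = (60/17)/(3/68) = 80.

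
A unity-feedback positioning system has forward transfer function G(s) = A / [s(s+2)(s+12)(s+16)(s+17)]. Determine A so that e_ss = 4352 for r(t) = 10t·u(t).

One free integrator in G(s): this is a type 1 system.
K_v = lim_{s→0} s·G(s) = A / (2·12·16·17) = (1/6528)·A.
e_ss = 10/K_v = 4352 ⇒ K_v = 5/2176 ⇒ A = (5/2176)/(1/6528) = 15.

15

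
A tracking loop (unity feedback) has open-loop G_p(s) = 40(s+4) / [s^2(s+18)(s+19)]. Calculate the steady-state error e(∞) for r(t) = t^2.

Two free integrators in G_p(s): this is a type 2 system.
K_a = lim_{s→0} s^2·G_p(s) = 40·4 / (18·19) = 80/171.
r(t) = t^2 gives R(s) = 2/s^3.
e_ss = 2/K_a = 2/(80/171) = 4.275.

4.275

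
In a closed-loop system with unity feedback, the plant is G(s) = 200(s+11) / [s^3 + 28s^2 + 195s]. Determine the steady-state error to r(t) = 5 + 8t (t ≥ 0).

39/55

The denominator has no term below 195s — 1 pole at s=0, type 1. By superposition:
  • 5: tracked with zero error.
  • 8t: e_ss = 8/K_v with K_v=440/39 → 39/55.
Total e_ss = 39/55.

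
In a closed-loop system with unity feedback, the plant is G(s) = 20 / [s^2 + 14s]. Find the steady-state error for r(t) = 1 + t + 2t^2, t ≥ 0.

Factoring s from the denominator leaves a polynomial with constant term 14, so the system is type 1. Taking each input component in turn:
  • 1: tracked with zero error.
  • t: e_ss = 1/K_v with K_v=10/7 → 0.7.
  • 2t^2: a type-1 system cannot track it, e_ss → ∞.
The unbounded component dominates.

infinity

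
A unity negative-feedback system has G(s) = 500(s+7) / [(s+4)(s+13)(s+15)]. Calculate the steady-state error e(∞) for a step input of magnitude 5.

G(s) has no factors of s in the denominator, so the system is type 0.
K_p = lim_{s→0} G(s) = 500·7 / (4·13·15) = 175/39.
e_ss = 5/(1 + K_p) = 5/(214/39) = 195/214.

195/214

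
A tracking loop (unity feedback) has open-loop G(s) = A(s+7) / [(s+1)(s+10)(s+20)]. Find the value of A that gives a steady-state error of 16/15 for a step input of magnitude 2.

G(s) has no factors of s in the denominator, so the system is type 0.
K_p = lim_{s→0} G(s) = A·7 / (1·10·20) = 0.035·A.
e_ss = 2/(1 + K_p) = 16/15 ⇒ 1 + 0.035·A = 1.875 ⇒ A = 25.

25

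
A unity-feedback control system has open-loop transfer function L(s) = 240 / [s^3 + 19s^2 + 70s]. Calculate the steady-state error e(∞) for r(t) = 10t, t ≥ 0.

Factoring s from the denominator leaves a polynomial with constant term 70, so the system is type 1.
K_v = lim_{s→0} s·L(s) = 240 / 70 = 24/7.
e_ss = 10/K_v = 10/(24/7) = 35/12.

35/12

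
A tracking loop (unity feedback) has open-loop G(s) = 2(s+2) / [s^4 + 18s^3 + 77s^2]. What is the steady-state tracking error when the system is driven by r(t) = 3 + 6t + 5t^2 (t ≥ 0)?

192.5

Factoring s^2 from the denominator leaves a polynomial with constant term 77, so the system is type 2. Treating each term separately:
  • 3: tracked with zero error.
  • 6t: tracked with zero error.
  • 5t^2: e_ss = 10/K_a with K_a=4/77 → 192.5.
Total e_ss = 192.5.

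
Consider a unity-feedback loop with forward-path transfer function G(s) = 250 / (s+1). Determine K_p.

System type = 0 (no poles at s=0).
K_p = lim_{s→0} G(s) = 250 / (1) = 250.

250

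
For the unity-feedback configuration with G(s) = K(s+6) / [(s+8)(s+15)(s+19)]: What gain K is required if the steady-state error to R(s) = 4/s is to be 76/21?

40

The open loop has no poles at the origin → type 0 system.
K_p = lim_{s→0} G(s) = K·6 / (8·15·19) = (1/380)·K.
e_ss = 4/(1 + K_p) = 76/21 ⇒ 1 + (1/380)·K = 21/19 ⇒ K = 40.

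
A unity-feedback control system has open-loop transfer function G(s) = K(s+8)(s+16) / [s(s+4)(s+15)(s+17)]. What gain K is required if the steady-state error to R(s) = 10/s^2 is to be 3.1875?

25

The open loop has one pole at the origin → type 1 system.
K_v = lim_{s→0} s·G(s) = K·8·16 / (4·15·17) = (32/255)·K.
e_ss = 10/K_v = 3.1875 ⇒ K_v = 160/51 ⇒ K = (160/51)/(32/255) = 25.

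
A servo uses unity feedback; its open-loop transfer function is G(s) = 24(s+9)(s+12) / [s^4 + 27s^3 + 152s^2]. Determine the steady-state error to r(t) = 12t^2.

Factoring s^2 from the denominator leaves a polynomial with constant term 152, so the system is type 2.
K_a = lim_{s→0} s^2·G(s) = 24·9·12 / 152 = 324/19.
r(t) = 12t^2 gives R(s) = 24/s^3.
e_ss = 24/K_a = 24/(324/19) = 38/27.

38/27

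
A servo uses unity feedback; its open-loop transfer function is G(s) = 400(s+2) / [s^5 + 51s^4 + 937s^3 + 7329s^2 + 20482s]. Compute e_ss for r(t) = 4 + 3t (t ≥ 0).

Factoring s from the denominator leaves a polynomial with constant term 20482, so the system is type 1. By superposition:
  • 4: tracked with zero error.
  • 3t: e_ss = 3/K_v with K_v=400/10241 → 76.8075.
Total e_ss = 76.8075.

76.8075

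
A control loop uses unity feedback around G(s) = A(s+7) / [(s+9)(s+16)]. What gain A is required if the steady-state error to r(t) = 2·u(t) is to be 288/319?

25

The open loop has no poles at the origin → type 0 system.
K_p = lim_{s→0} G(s) = A·7 / (9·16) = (7/144)·A.
e_ss = 2/(1 + K_p) = 288/319 ⇒ 1 + (7/144)·A = 319/144 ⇒ A = 25.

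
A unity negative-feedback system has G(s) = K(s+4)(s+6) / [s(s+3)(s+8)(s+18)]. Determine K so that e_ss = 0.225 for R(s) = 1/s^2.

One free integrator in G(s): this is a type 1 system.
K_v = lim_{s→0} s·G(s) = K·4·6 / (3·8·18) = (1/18)·K.
e_ss = 1/K_v = 0.225 ⇒ K_v = 40/9 ⇒ K = (40/9)/(1/18) = 80.

80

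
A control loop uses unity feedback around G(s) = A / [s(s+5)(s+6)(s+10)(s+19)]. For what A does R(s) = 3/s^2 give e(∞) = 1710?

G(s) has one factor of s in the denominator, so the system is type 1.
K_v = lim_{s→0} s·G(s) = A / (5·6·10·19) = (1/5700)·A.
e_ss = 3/K_v = 1710 ⇒ K_v = 1/570 ⇒ A = (1/570)/(1/5700) = 10.

10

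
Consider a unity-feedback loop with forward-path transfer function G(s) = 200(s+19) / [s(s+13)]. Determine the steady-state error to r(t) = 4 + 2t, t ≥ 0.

13/1900

System type = 1 (one pole at s=0). Treating each term separately:
  • 4: tracked with zero error.
  • 2t: e_ss = 2/K_v with K_v=3800/13 → 13/1900.
Total e_ss = 13/1900.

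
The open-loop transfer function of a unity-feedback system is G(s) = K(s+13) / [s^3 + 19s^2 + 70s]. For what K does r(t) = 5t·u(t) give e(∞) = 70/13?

5

The denominator has no term below 70s — 1 pole at s=0, type 1.
K_v = lim_{s→0} s·G(s) = K·13 / 70 = (13/70)·K.
e_ss = 5/K_v = 70/13 ⇒ K_v = 13/14 ⇒ K = (13/14)/(13/70) = 5.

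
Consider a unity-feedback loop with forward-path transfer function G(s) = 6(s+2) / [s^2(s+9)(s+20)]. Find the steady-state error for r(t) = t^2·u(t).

Two free integrators in G(s): this is a type 2 system.
K_a = lim_{s→0} s^2·G(s) = 6·2 / (9·20) = 1/15.
r(t) = t^2 gives R(s) = 2/s^3.
e_ss = 2/K_a = 2/(1/15) = 30.

30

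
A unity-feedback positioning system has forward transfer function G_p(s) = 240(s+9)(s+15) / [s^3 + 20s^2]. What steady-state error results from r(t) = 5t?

0

Lowest-order denominator term is 20s^2, so the open loop has 2 poles at the origin → type 2 system.
K_v = ∞ for a type-2 system; e_ss to a ramp is zero.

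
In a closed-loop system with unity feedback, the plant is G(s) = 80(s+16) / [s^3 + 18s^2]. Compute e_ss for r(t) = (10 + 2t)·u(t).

The denominator has no term below 18s^2 — 2 poles at s=0, type 2. By superposition:
  • 10: tracked with zero error.
  • 2t: tracked with zero error.
Total e_ss = 0.

0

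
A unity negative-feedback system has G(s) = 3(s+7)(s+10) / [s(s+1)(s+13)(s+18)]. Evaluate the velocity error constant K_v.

The open loop has one pole at the origin → type 1 system.
K_v = lim_{s→0} s·G(s) = 3·7·10 / (1·13·18) = 35/39.

35/39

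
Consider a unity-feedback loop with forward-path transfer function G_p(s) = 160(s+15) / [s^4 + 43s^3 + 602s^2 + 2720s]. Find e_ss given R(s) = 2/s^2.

34/15

Factoring s from the denominator leaves a polynomial with constant term 2720, so the system is type 1.
K_v = lim_{s→0} s·G_p(s) = 160·15 / 2720 = 15/17.
e_ss = 2/K_v = 2/(15/17) = 34/15.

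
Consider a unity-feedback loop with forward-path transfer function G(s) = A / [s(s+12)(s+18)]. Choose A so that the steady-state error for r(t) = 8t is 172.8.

10

System type = 1 (one pole at s=0).
K_v = lim_{s→0} s·G(s) = A / (12·18) = (1/216)·A.
e_ss = 8/K_v = 172.8 ⇒ K_v = 5/108 ⇒ A = (5/108)/(1/216) = 10.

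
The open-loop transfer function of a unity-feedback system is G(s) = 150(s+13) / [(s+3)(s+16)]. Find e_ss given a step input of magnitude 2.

G(s) has no factors of s in the denominator, so the system is type 0.
K_p = lim_{s→0} G(s) = 150·13 / (3·16) = 40.625.
e_ss = 2/(1 + K_p) = 2/41.625 = 16/333.

16/333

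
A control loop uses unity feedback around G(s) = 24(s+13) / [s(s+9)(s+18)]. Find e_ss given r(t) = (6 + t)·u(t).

27/52

One free integrator in G(s): this is a type 1 system. Treating each term separately:
  • 6: tracked with zero error.
  • t: e_ss = 1/K_v with K_v=52/27 → 27/52.
Total e_ss = 27/52.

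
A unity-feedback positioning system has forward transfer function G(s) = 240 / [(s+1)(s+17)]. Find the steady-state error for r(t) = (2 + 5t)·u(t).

The open loop has no poles at the origin → type 0 system. Taking each input component in turn:
  • 2: e_ss = 2/(1+K_p) with K_p=240/17 → 34/257.
  • 5t: a type-0 system cannot track it, e_ss → ∞.
The unbounded component dominates.

infinity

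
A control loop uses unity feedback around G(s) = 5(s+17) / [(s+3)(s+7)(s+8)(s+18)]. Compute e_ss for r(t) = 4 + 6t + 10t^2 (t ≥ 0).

infinity

No free integrators in G(s): this is a type 0 system. By superposition:
  • 4: e_ss = 4/(1+K_p) with K_p=85/3024 → 12096/3109.
  • 6t: a type-0 system cannot track it, e_ss → ∞.
  • 10t^2: a type-0 system cannot track it, e_ss → ∞.
The unbounded component dominates.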